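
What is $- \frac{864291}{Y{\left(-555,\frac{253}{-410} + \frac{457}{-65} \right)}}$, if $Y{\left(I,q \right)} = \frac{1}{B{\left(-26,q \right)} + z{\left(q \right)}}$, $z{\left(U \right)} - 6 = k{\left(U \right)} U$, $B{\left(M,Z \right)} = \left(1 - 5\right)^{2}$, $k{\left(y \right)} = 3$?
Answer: $\frac{4346519439}{5330} \approx 8.1548 \cdot 10^{5}$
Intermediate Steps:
$B{\left(M,Z \right)} = 16$ ($B{\left(M,Z \right)} = \left(-4\right)^{2} = 16$)
$z{\left(U \right)} = 6 + 3 U$
$Y{\left(I,q \right)} = \frac{1}{22 + 3 q}$ ($Y{\left(I,q \right)} = \frac{1}{16 + \left(6 + 3 q\right)} = \frac{1}{22 + 3 q}$)
$- \frac{864291}{Y{\left(-555,\frac{253}{-410} + \frac{457}{-65} \right)}} = - \frac{864291}{\frac{1}{22 + 3 \left(\frac{253}{-410} + \frac{457}{-65}\right)}} = - \frac{864291}{\frac{1}{22 + 3 \left(253 \left(- \frac{1}{410}\right) + 457 \left(- \frac{1}{65}\right)\right)}} = - \frac{864291}{\frac{1}{22 + 3 \left(- \frac{253}{410} - \frac{457}{65}\right)}} = - \frac{864291}{\frac{1}{22 + 3 \left(- \frac{40763}{5330}\right)}} = - \frac{864291}{\frac{1}{22 - \frac{122289}{5330}}} = - \frac{864291}{\frac{1}{- \frac{5029}{5330}}} = - \frac{864291}{- \frac{5330}{5029}} = \left(-864291\right) \left(- \frac{5029}{5330}\right) = \frac{4346519439}{5330}$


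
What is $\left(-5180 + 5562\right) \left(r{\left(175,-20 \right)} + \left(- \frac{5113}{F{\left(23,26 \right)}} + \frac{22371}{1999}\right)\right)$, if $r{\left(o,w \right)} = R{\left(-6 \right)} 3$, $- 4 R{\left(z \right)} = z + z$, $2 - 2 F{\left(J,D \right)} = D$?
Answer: $\frac{2044699121}{11994} \approx 1.7048 \cdot 10^{5}$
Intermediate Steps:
$F{\left(J,D \right)} = 1 - \frac{D}{2}$
$R{\left(z \right)} = - \frac{z}{2}$ ($R{\left(z \right)} = - \frac{z + z}{4} = - \frac{2 z}{4} = - \frac{z}{2}$)
$r{\left(o,w \right)} = 9$ ($r{\left(o,w \right)} = \left(- \frac{1}{2}\right) \left(-6\right) 3 = 3 \cdot 3 = 9$)
$\left(-5180 + 5562\right) \left(r{\left(175,-20 \right)} + \left(- \frac{5113}{F{\left(23,26 \right)}} + \frac{22371}{1999}\right)\right) = \left(-5180 + 5562\right) \left(9 - \left(- \frac{22371}{1999} + \frac{5113}{1 - 13}\right)\right) = 382 \left(9 - \left(- \frac{22371}{1999} + \frac{5113}{1 - 13}\right)\right) = 382 \left(9 - \left(- \frac{22371}{1999} + \frac{5113}{-12}\right)\right) = 382 \left(9 + \left(\left(-5113\right) \left(- \frac{1}{12}\right) + \frac{22371}{1999}\right)\right) = 382 \left(9 + \left(\frac{5113}{12} + \frac{22371}{1999}\right)\right) = 382 \left(9 + \frac{10489339}{23988}\right) = 382 \cdot \frac{10705231}{23988} = \frac{2044699121}{11994}$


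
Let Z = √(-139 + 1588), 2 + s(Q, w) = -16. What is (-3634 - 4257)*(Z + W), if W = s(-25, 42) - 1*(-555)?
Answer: -4237467 - 23673*√161 ≈ -4.5378e+6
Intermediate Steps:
s(Q, w) = -18 (s(Q, w) = -2 - 16 = -18)
Z = 3*√161 (Z = √1449 = 3*√161 ≈ 38.066)
W = 537 (W = -18 - 1*(-555) = -18 + 555 = 537)
(-3634 - 4257)*(Z + W) = (-3634 - 4257)*(3*√161 + 537) = -7891*(537 + 3*√161) = -4237467 - 23673*√161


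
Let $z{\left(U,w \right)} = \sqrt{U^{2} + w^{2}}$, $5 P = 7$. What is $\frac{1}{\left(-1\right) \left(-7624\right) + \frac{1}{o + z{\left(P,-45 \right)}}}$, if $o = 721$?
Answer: $\frac{98695374049}{752453669172201} + \frac{5 \sqrt{50674}}{752453669172201} \approx 0.00013116$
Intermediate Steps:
$P = \frac{7}{5}$ ($P = \frac{1}{5} \cdot 7 = \frac{7}{5} \approx 1.4$)
$\frac{1}{\left(-1\right) \left(-7624\right) + \frac{1}{o + z{\left(P,-45 \right)}}} = \frac{1}{\left(-1\right) \left(-7624\right) + \frac{1}{721 + \sqrt{\left(\frac{7}{5}\right)^{2} + \left(-45\right)^{2}}}} = \frac{1}{7624 + \frac{1}{721 + \sqrt{\frac{49}{25} + 2025}}} = \frac{1}{7624 + \frac{1}{721 + \sqrt{\frac{50674}{25}}}} = \frac{1}{7624 + \frac{1}{721 + \frac{\sqrt{50674}}{5}}}$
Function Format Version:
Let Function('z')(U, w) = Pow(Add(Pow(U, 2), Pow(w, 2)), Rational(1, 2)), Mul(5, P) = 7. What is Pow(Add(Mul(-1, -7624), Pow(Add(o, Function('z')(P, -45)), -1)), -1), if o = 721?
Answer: Add(Rational(98695374049, 752453669172201), Mul(Rational(5, 752453669172201), Pow(50674, Rational(1, 2)))) ≈ 0.00013116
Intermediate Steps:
P = Rational(7, 5) (P = Mul(Rational(1, 5), 7) = Rational(7, 5) ≈ 1.4000)
Pow(Add(Mul(-1, -7624), Pow(Add(o, Function('z')(P, -45)), -1)), -1) = Pow(Add(Mul(-1, -7624), Pow(Add(721, Pow(Add(Pow(Rational(7, 5), 2), Pow(-45, 2)), Rational(1, 2))), -1)), -1) = Pow(Add(7624, Pow(Add(721, Pow(Add(Rational(49, 25), 2025), Rational(1, 2))), -1)), -1) = Pow(Add(7624, Pow(Add(721, Pow(Rational(50674, 25), Rational(1, 2))), -1)), -1) = Pow(Add(7624, Pow(Add(721, Mul(Rational(1, 5), Pow(50674, Rational(1, 2)))), -1)), -1)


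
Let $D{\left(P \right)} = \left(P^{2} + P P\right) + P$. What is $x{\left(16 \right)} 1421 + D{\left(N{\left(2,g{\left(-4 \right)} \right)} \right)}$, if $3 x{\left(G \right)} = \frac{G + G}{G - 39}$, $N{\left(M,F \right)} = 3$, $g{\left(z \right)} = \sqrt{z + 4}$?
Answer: $- \frac{44023}{69} \approx -638.01$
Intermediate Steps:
$g{\left(z \right)} = \sqrt{4 + z}$
$x{\left(G \right)} = \frac{2 G}{3 \left(-39 + G\right)}$ ($x{\left(G \right)} = \frac{\left(G + G\right) \frac{1}{G - 39}}{3} = \frac{2 G \frac{1}{-39 + G}}{3} = \frac{2 G}{3 \left(-39 + G\right)}$)
$D{\left(P \right)} = P + 2 P^{2}$ ($D{\left(P \right)} = \left(P^{2} + P^{2}\right) + P = 2 P^{2} + P = P + 2 P^{2}$)
$x{\left(16 \right)} 1421 + D{\left(N{\left(2,g{\left(-4 \right)} \right)} \right)} = \frac{2}{3} \cdot 16 \frac{1}{-39 + 16} \cdot 1421 + 3 \left(1 + 2 \cdot 3\right) = \frac{2}{3} \cdot 16 \frac{1}{-23} \cdot 1421 + 3 \left(1 + 6\right) = \frac{2}{3} \cdot 16 \left(- \frac{1}{23}\right) 1421 + 3 \cdot 7 = \left(- \frac{32}{69}\right) 1421 + 21 = - \frac{45472}{69} + 21 = - \frac{44023}{69}$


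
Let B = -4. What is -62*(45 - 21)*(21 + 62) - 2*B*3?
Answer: -123480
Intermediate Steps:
-62*(45 - 21)*(21 + 62) - 2*B*3 = -62*(45 - 21)*(21 + 62) - 2*(-4)*3 = -1488*83 + 8*3 = -62*1992 + 24 = -123504 + 24 = -123480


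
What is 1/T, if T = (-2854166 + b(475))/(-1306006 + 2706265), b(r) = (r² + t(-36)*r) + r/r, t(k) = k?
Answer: -466753/881880 ≈ -0.52927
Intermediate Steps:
b(r) = 1 + r² - 36*r (b(r) = (r² - 36*r) + r/r = (r² - 36*r) + 1 = 1 + r² - 36*r)
T = -881880/466753 (T = (-2854166 + (1 + 475² - 36*475))/(-1306006 + 2706265) = (-2854166 + (1 + 225625 - 17100))/1400259 = (-2854166 + 208526)*(1/1400259) = -2645640*1/1400259 = -881880/466753 ≈ -1.8894)
1/T = 1/(-881880/466753) = -466753/881880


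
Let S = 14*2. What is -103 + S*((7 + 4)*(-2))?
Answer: -719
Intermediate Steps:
S = 28
-103 + S*((7 + 4)*(-2)) = -103 + 28*((7 + 4)*(-2)) = -103 + 28*(11*(-2)) = -103 + 28*(-22) = -103 - 616 = -719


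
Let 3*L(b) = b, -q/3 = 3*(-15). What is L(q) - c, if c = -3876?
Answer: 3921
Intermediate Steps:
q = 135 (q = -9*(-15) = -3*(-45) = 135)
L(b) = b/3
L(q) - c = (1/3)*135 - 1*(-3876) = 45 + 3876 = 3921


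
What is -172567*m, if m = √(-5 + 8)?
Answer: -172567*√3 ≈ -2.9890e+5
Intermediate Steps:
m = √3 ≈ 1.7320
-172567*m = -172567*√3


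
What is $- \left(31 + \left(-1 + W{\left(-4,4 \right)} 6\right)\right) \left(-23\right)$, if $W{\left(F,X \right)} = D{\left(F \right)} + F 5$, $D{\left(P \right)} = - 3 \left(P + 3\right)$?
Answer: $-1656$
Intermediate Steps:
$D{\left(P \right)} = -9 - 3 P$ ($D{\left(P \right)} = - 3 \left(3 + P\right) = -9 - 3 P$)
$W{\left(F,X \right)} = -9 + 2 F$ ($W{\left(F,X \right)} = \left(-9 - 3 F\right) + F 5 = \left(-9 - 3 F\right) + 5 F = -9 + 2 F$)
$- \left(31 + \left(-1 + W{\left(-4,4 \right)} 6\right)\right) \left(-23\right) = - \left(31 + \left(-1 + \left(-9 + 2 \left(-4\right)\right) 6\right)\right) \left(-23\right) = - \left(31 + \left(-1 + \left(-9 - 8\right) 6\right)\right) \left(-23\right) = - \left(31 - 103\right) \left(-23\right) = - \left(-72\right) \left(-23\right) = \left(-1\right) 1656 = -1656$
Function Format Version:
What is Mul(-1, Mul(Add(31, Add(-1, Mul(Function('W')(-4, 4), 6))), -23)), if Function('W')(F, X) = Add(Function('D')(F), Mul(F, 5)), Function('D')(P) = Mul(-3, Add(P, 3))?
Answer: -1656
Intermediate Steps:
Function('D')(P) = Add(-9, Mul(-3, P)) (Function('D')(P) = Mul(-3, Add(3, P)) = Add(-9, Mul(-3, P)))
Function('W')(F, X) = Add(-9, Mul(2, F)) (Function('W')(F, X) = Add(Add(-9, Mul(-3, F)), Mul(F, 5)) = Add(Add(-9, Mul(-3, F)), Mul(5, F)) = Add(-9, Mul(2, F)))
Mul(-1, Mul(Add(31, Add(-1, Mul(Function('W')(-4, 4), 6))), -23)) = Mul(-1, Mul(Add(31, Add(-1, Mul(Add(-9, Mul(2, -4)), 6))), -23)) = Mul(-1, Mul(Add(31, Add(-1, Mul(Add(-9, -8), 6))), -23)) = Mul(-1, Mul(Add(31, Add(-1, Mul(-17, 6))), -23)) = Mul(-1, Mul(Add(31, Add(-1, -102)), -23)) = Mul(-1, Mul(Add(31, -103), -23)) = Mul(-1, Mul(-72, -23)) = Mul(-1, 1656) = -1656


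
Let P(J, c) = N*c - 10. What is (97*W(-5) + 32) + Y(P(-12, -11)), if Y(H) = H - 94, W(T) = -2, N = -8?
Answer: -178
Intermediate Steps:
P(J, c) = -10 - 8*c (P(J, c) = -8*c - 10 = -10 - 8*c)
Y(H) = -94 + H
(97*W(-5) + 32) + Y(P(-12, -11)) = (97*(-2) + 32) + (-94 + (-10 - 8*(-11))) = (-194 + 32) + (-94 + (-10 + 88)) = -162 + (-94 + 78) = -162 - 16 = -178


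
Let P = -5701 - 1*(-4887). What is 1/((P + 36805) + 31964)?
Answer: 1/67955 ≈ 1.4716e-5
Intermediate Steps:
P = -814 (P = -5701 + 4887 = -814)
1/((P + 36805) + 31964) = 1/((-814 + 36805) + 31964) = 1/(35991 + 31964) = 1/67955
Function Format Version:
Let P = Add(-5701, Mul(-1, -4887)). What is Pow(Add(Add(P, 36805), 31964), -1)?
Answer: Rational(1, 67955) ≈ 1.4716e-5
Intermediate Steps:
P = -814 (P = Add(-5701, 4887) = -814)
Pow(Add(Add(P, 36805), 31964), -1) = Pow(Add(Add(-814, 36805), 31964), -1) = Pow(Add(35991, 31964), -1) = Pow(67955, -1) = Rational(1, 67955)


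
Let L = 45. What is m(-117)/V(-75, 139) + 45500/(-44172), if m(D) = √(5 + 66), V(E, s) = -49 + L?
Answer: -11375/11043 - √71/4 ≈ -3.1366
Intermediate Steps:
V(E, s) = -4 (V(E, s) = -49 + 45 = -4)
m(D) = √71
m(-117)/V(-75, 139) + 45500/(-44172) = √71/(-4) + 45500/(-44172) = √71*(-¼) + 45500*(-1/44172) = -√71/4 - 11375/11043 = -11375/11043 - √71/4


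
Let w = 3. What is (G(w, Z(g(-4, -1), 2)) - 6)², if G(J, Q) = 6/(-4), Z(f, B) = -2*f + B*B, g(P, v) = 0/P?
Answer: 225/4 ≈ 56.250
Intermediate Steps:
g(P, v) = 0
Z(f, B) = B² - 2*f (Z(f, B) = -2*f + B² = B² - 2*f)
G(J, Q) = -3/2 (G(J, Q) = 6*(-¼) = -3/2)
(G(w, Z(g(-4, -1), 2)) - 6)² = (-3/2 - 6)² = (-15/2)² = 225/4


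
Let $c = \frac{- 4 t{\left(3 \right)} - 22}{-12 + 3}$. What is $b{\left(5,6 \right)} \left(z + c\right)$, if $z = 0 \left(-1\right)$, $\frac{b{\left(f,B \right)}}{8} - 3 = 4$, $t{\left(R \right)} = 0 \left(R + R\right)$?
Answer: $\frac{1232}{9} \approx 136.89$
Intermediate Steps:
$t{\left(R \right)} = 0$ ($t{\left(R \right)} = 0 \cdot 2 R = 0$)
$b{\left(f,B \right)} = 56$ ($b{\left(f,B \right)} = 24 + 8 \cdot 4 = 24 + 32 = 56$)
$c = \frac{22}{9}$ ($c = \frac{\left(-4\right) 0 - 22}{-12 + 3} = \frac{0 - 22}{-9} = \left(-22\right) \left(- \frac{1}{9}\right) = \frac{22}{9} \approx 2.4444$)
$z = 0$
$b{\left(5,6 \right)} \left(z + c\right) = 56 \left(0 + \frac{22}{9}\right) = 56 \cdot \frac{22}{9} = \frac{1232}{9}$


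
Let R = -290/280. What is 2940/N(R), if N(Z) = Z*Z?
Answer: 2304960/841 ≈ 2740.7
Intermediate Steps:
R = -29/28 (R = -290*1/280 = -29/28 ≈ -1.0357)
N(Z) = Z²
2940/N(R) = 2940/((-29/28)²) = 2940/(841/784) = 2940*(784/841) = 2304960/841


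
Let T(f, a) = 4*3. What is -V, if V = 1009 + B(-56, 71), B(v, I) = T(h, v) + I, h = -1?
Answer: -1092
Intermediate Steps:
T(f, a) = 12
B(v, I) = 12 + I
V = 1092 (V = 1009 + (12 + 71) = 1009 + 83 = 1092)
-V = -1*1092 = -1092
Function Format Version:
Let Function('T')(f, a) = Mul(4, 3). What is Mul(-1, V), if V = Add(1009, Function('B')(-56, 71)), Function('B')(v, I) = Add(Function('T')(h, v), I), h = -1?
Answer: -1092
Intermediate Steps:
Function('T')(f, a) = 12
Function('B')(v, I) = Add(12, I)
V = 1092 (V = Add(1009, Add(12, 71)) = Add(1009, 83) = 1092)
Mul(-1, V) = Mul(-1, 1092) = -1092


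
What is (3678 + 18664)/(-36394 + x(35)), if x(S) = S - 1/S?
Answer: -390985/636283 ≈ -0.61448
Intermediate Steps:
(3678 + 18664)/(-36394 + x(35)) = (3678 + 18664)/(-36394 + (35 - 1/35)) = 22342/(-36394 + (35 - 1*1/35)) = 22342/(-36394 + (35 - 1/35)) = 22342/(-36394 + 1224/35) = 22342/(-1272566/35) = 22342*(-35/1272566) = -390985/636283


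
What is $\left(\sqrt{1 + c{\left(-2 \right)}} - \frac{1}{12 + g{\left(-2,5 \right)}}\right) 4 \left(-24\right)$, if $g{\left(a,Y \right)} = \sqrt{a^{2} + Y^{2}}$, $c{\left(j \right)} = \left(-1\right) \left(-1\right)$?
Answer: $\frac{1152}{115} - 96 \sqrt{2} - \frac{96 \sqrt{29}}{115} \approx -130.24$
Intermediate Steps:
$c{\left(j \right)} = 1$
$g{\left(a,Y \right)} = \sqrt{Y^{2} + a^{2}}$
$\left(\sqrt{1 + c{\left(-2 \right)}} - \frac{1}{12 + g{\left(-2,5 \right)}}\right) 4 \left(-24\right) = \left(\sqrt{1 + 1} - \frac{1}{12 + \sqrt{5^{2} + \left(-2\right)^{2}}}\right) 4 \left(-24\right) = \left(\sqrt{2} - \frac{1}{12 + \sqrt{25 + 4}}\right) 4 \left(-24\right) = \left(\sqrt{2} - \frac{1}{12 + \sqrt{29}}\right) 4 \left(-24\right) = \left(- \frac{4}{12 + \sqrt{29}} + 4 \sqrt{2}\right) \left(-24\right) = - 96 \sqrt{2} + \frac{96}{12 + \sqrt{29}}$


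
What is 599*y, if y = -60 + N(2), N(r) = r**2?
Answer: -33544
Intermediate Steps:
y = -56 (y = -60 + 2**2 = -60 + 4 = -56)
599*y = 599*(-56) = -33544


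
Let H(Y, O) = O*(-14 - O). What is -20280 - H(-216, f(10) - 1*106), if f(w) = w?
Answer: -12408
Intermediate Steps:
-20280 - H(-216, f(10) - 1*106) = -20280 - (-1)*(10 - 1*106)*(14 + (10 - 1*106)) = -20280 - (-1)*(10 - 106)*(14 + (10 - 106)) = -20280 - (-1)*(-96)*(14 - 96) = -20280 - (-1)*(-96)*(-82) = -20280 - 1*(-7872) = -20280 + 7872 = -12408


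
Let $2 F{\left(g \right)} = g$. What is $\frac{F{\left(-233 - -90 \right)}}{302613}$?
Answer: $- \frac{143}{605226} \approx -0.00023628$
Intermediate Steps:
$F{\left(g \right)} = \frac{g}{2}$
$\frac{F{\left(-233 - -90 \right)}}{302613} = \frac{\frac{1}{2} \left(-233 - -90\right)}{302613} = \frac{-233 + 90}{2} \cdot \frac{1}{302613} = \frac{1}{2} \left(-143\right) \frac{1}{302613} = \left(- \frac{143}{2}\right) \frac{1}{302613} = - \frac{143}{605226}$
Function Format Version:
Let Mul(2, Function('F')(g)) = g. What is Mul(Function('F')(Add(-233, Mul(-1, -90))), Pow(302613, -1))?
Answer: Rational(-143, 605226) ≈ -0.00023628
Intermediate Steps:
Function('F')(g) = Mul(Rational(1, 2), g)
Mul(Function('F')(Add(-233, Mul(-1, -90))), Pow(302613, -1)) = Mul(Mul(Rational(1, 2), Add(-233, Mul(-1, -90))), Pow(302613, -1)) = Mul(Mul(Rational(1, 2), Add(-233, 90)), Rational(1, 302613)) = Mul(Mul(Rational(1, 2), -143), Rational(1, 302613)) = Mul(Rational(-143, 2), Rational(1, 302613)) = Rational(-143, 605226)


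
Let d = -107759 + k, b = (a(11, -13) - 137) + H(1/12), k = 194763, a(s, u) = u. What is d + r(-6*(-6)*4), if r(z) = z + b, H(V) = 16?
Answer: 87014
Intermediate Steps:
b = -134 (b = (-13 - 137) + 16 = -150 + 16 = -134)
r(z) = -134 + z (r(z) = z - 134 = -134 + z)
d = 87004 (d = -107759 + 194763 = 87004)
d + r(-6*(-6)*4) = 87004 + (-134 - 6*(-6)*4) = 87004 + (-134 + 36*4) = 87004 + (-134 + 144) = 87004 + 10 = 87014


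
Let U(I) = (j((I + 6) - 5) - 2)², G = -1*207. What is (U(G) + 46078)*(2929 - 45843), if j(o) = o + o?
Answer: -9332679236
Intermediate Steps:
G = -207
j(o) = 2*o
U(I) = 4*I² (U(I) = (2*((I + 6) - 5) - 2)² = (2*((6 + I) - 5) - 2)² = (2*(1 + I) - 2)² = ((2 + 2*I) - 2)² = (2*I)² = 4*I²)
(U(G) + 46078)*(2929 - 45843) = (4*(-207)² + 46078)*(2929 - 45843) = (4*42849 + 46078)*(-42914) = (171396 + 46078)*(-42914) = 217474*(-42914) = -9332679236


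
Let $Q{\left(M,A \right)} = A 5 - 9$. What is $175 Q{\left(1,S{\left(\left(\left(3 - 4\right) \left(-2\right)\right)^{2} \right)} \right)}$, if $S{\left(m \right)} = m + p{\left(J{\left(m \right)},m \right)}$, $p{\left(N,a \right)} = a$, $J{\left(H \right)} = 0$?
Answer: $5425$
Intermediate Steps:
$S{\left(m \right)} = 2 m$ ($S{\left(m \right)} = m + m = 2 m$)
$Q{\left(M,A \right)} = -9 + 5 A$ ($Q{\left(M,A \right)} = 5 A - 9 = -9 + 5 A$)
$175 Q{\left(1,S{\left(\left(\left(3 - 4\right) \left(-2\right)\right)^{2} \right)} \right)} = 175 \left(-9 + 5 \cdot 2 \left(\left(3 - 4\right) \left(-2\right)\right)^{2}\right) = 175 \left(-9 + 5 \cdot 2 \left(\left(-1\right) \left(-2\right)\right)^{2}\right) = 175 \left(-9 + 5 \cdot 2 \cdot 2^{2}\right) = 175 \left(-9 + 5 \cdot 2 \cdot 4\right) = 175 \left(-9 + 5 \cdot 8\right) = 175 \left(-9 + 40\right) = 175 \cdot 31 = 5425$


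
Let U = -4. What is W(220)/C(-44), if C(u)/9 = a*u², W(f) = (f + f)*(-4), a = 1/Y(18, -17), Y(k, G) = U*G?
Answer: -680/99 ≈ -6.8687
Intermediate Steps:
Y(k, G) = -4*G
a = 1/68 (a = 1/(-4*(-17)) = 1/68 ≈ 0.014706)
W(f) = -8*f (W(f) = (2*f)*(-4) = -8*f)
C(u) = 9*u²/68 (C(u) = 9*(u²/68) = 9*u²/68)
W(220)/C(-44) = (-8*220)/(((9/68)*(-44)²)) = -1760/((9/68)*1936) = -1760/4356/17 = -1760*17/4356 = -680/99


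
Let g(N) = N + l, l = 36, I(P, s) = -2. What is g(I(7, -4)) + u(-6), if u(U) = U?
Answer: 28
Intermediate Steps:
g(N) = 36 + N (g(N) = N + 36 = 36 + N)
g(I(7, -4)) + u(-6) = (36 - 2) - 6 = 34 - 6 = 28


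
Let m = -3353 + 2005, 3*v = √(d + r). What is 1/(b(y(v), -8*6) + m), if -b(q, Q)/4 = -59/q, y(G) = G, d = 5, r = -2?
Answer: -337/412504 - 59*√3/412504 ≈ -0.0010647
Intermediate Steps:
v = √3/3 (v = √(5 - 2)/3 = √3/3 ≈ 0.57735)
b(q, Q) = 236/q (b(q, Q) = -(-236)/q = 236/q)
m = -1348
1/(b(y(v), -8*6) + m) = 1/(236/((√3/3)) - 1348) = 1/(236*√3 - 1348) = 1/(-1348 + 236*√3)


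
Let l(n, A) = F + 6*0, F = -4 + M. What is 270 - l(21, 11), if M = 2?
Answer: 272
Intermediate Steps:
F = -2 (F = -4 + 2 = -2)
l(n, A) = -2 (l(n, A) = -2 + 6*0 = -2 + 0 = -2)
270 - l(21, 11) = 270 - 1*(-2) = 270 + 2 = 272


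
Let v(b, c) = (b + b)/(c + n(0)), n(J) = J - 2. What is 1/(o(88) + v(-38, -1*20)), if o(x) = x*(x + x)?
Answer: 11/170406 ≈ 6.4552e-5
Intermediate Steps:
n(J) = -2 + J
v(b, c) = 2*b/(-2 + c) (v(b, c) = (b + b)/(c + (-2 + 0)) = (2*b)/(c - 2) = (2*b)/(-2 + c) = 2*b/(-2 + c))
o(x) = 2*x**2 (o(x) = x*(2*x) = 2*x**2)
1/(o(88) + v(-38, -1*20)) = 1/(2*88**2 + 2*(-38)/(-2 - 1*20)) = 1/(2*7744 + 2*(-38)/(-2 - 20)) = 1/(15488 + 2*(-38)/(-22)) = 1/(15488 + 2*(-38)*(-1/22)) = 1/(15488 + 38/11) = 1/(170406/11) = 11/170406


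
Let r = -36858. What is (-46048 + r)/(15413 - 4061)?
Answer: -41453/5676 ≈ -7.3032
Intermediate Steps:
(-46048 + r)/(15413 - 4061) = (-46048 - 36858)/(15413 - 4061) = -82906/11352 = -82906*1/11352 = -41453/5676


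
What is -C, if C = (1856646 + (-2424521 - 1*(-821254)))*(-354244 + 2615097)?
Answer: -572852672287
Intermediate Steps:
C = 572852672287 (C = (1856646 + (-2424521 + 821254))*2260853 = (1856646 - 1603267)*2260853 = 253379*2260853 = 572852672287)
-C = -1*572852672287 = -572852672287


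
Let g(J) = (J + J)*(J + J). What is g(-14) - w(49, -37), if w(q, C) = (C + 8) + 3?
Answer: 810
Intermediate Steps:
w(q, C) = 11 + C (w(q, C) = (8 + C) + 3 = 11 + C)
g(J) = 4*J² (g(J) = (2*J)*(2*J) = 4*J²)
g(-14) - w(49, -37) = 4*(-14)² - (11 - 37) = 4*196 - 1*(-26) = 784 + 26 = 810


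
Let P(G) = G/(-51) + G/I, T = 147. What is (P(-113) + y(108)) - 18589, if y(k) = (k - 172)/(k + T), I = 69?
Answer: -109022567/5865 ≈ -18589.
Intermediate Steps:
y(k) = (-172 + k)/(147 + k) (y(k) = (k - 172)/(k + 147) = (-172 + k)/(147 + k))
P(G) = -2*G/391 (P(G) = G/(-51) + G/69 = G*(-1/51) + G*(1/69) = -G/51 + G/69 = -2*G/391)
(P(-113) + y(108)) - 18589 = (-2/391*(-113) + (-172 + 108)/(147 + 108)) - 18589 = (226/391 - 64/255) - 18589 = 1918/5865 - 18589 = -109022567/5865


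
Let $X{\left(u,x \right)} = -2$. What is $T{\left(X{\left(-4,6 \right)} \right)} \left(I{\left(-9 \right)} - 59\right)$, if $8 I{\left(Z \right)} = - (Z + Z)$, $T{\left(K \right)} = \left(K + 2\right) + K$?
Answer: $\frac{227}{2} \approx 113.5$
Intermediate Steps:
$T{\left(K \right)} = 2 + 2 K$ ($T{\left(K \right)} = \left(2 + K\right) + K = 2 + 2 K$)
$I{\left(Z \right)} = - \frac{Z}{4}$ ($I{\left(Z \right)} = \frac{\left(-1\right) \left(Z + Z\right)}{8} = \frac{\left(-1\right) 2 Z}{8} = \frac{\left(-2\right) Z}{8} = - \frac{Z}{4}$)
$T{\left(X{\left(-4,6 \right)} \right)} \left(I{\left(-9 \right)} - 59\right) = \left(2 + 2 \left(-2\right)\right) \left(\left(- \frac{1}{4}\right) \left(-9\right) - 59\right) = \left(2 - 4\right) \left(\frac{9}{4} - 59\right) = \left(-2\right) \left(- \frac{227}{4}\right) = \frac{227}{2}$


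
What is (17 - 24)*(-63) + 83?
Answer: 524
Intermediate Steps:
(17 - 24)*(-63) + 83 = -7*(-63) + 83 = 441 + 83 = 524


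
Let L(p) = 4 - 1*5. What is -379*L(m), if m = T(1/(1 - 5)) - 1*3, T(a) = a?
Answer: 379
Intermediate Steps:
m = -13/4 (m = 1/(1 - 5) - 1*3 = 1/(-4) - 3 = -1/4 - 3 = -13/4 ≈ -3.2500)
L(p) = -1 (L(p) = 4 - 5 = -1)
-379*L(m) = -379*(-1) = 379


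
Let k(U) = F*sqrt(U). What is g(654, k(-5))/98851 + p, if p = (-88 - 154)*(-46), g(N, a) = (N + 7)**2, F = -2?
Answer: 1100846253/98851 ≈ 11136.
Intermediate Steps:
k(U) = -2*sqrt(U)
g(N, a) = (7 + N)**2
p = 11132 (p = -242*(-46) = 11132)
g(654, k(-5))/98851 + p = (7 + 654)**2/98851 + 11132 = 661**2*(1/98851) + 11132 = 436921*(1/98851) + 11132 = 436921/98851 + 11132 = 1100846253/98851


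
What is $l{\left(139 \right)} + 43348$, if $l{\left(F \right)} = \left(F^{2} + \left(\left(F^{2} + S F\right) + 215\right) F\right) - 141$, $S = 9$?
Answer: $2951921$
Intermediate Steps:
$l{\left(F \right)} = -141 + F^{2} + F \left(215 + F^{2} + 9 F\right)$ ($l{\left(F \right)} = \left(F^{2} + \left(\left(F^{2} + 9 F\right) + 215\right) F\right) - 141 = \left(F^{2} + \left(215 + F^{2} + 9 F\right) F\right) - 141 = \left(F^{2} + F \left(215 + F^{2} + 9 F\right)\right) - 141 = -141 + F^{2} + F \left(215 + F^{2} + 9 F\right)$)
$l{\left(139 \right)} + 43348 = \left(-141 + 139^{3} + 10 \cdot 139^{2} + 215 \cdot 139\right) + 43348 = \left(-141 + 2685619 + 10 \cdot 19321 + 29885\right) + 43348 = \left(-141 + 2685619 + 193210 + 29885\right) + 43348 = 2908573 + 43348 = 2951921$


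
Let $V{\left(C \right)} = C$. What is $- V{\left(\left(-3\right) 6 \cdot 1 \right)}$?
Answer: $18$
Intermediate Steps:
$- V{\left(\left(-3\right) 6 \cdot 1 \right)} = - \left(-3\right) 6 \cdot 1 = - \left(-18\right) 1 = \left(-1\right) \left(-18\right) = 18$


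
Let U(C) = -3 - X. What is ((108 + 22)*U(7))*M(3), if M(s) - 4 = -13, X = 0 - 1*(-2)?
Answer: 5850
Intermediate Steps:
X = 2 (X = 0 + 2 = 2)
M(s) = -9 (M(s) = 4 - 13 = -9)
U(C) = -5 (U(C) = -3 - 1*2 = -3 - 2 = -5)
((108 + 22)*U(7))*M(3) = ((108 + 22)*(-5))*(-9) = (130*(-5))*(-9) = -650*(-9) = 5850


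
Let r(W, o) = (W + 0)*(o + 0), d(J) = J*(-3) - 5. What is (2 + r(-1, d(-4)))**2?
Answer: 25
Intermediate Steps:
d(J) = -5 - 3*J (d(J) = -3*J - 5 = -5 - 3*J)
r(W, o) = W*o
(2 + r(-1, d(-4)))**2 = (2 - (-5 - 3*(-4)))**2 = (2 - (-5 + 12))**2 = (2 - 1*7)**2 = (2 - 7)**2 = (-5)**2 = 25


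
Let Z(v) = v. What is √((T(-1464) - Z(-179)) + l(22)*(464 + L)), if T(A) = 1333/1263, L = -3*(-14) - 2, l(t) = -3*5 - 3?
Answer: I*√14184154338/1263 ≈ 94.297*I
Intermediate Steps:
l(t) = -18 (l(t) = -15 - 3 = -18)
L = 40 (L = 42 - 2 = 40)
T(A) = 1333/1263 (T(A) = 1333*(1/1263) = 1333/1263)
√((T(-1464) - Z(-179)) + l(22)*(464 + L)) = √((1333/1263 - 1*(-179)) - 18*(464 + 40)) = √((1333/1263 + 179) - 18*504) = √(227410/1263 - 9072) = √(-11230526/1263) = I*√14184154338/1263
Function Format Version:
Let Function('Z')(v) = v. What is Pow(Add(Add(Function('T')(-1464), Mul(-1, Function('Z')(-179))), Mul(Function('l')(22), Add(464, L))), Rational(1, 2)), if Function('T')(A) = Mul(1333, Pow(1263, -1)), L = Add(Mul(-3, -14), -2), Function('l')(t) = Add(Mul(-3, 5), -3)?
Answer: Mul(Rational(1, 1263), I, Pow(14184154338, Rational(1, 2))) ≈ Mul(94.297, I)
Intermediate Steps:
Function('l')(t) = -18 (Function('l')(t) = Add(-15, -3) = -18)
L = 40 (L = Add(42, -2) = 40)
Function('T')(A) = Rational(1333, 1263) (Function('T')(A) = Mul(1333, Rational(1, 1263)) = Rational(1333, 1263))
Pow(Add(Add(Function('T')(-1464), Mul(-1, Function('Z')(-179))), Mul(Function('l')(22), Add(464, L))), Rational(1, 2)) = Pow(Add(Add(Rational(1333, 1263), Mul(-1, -179)), Mul(-18, Add(464, 40))), Rational(1, 2)) = Pow(Add(Add(Rational(1333, 1263), 179), Mul(-18, 504)), Rational(1, 2)) = Pow(Add(Rational(227410, 1263), -9072), Rational(1, 2)) = Pow(Rational(-11230526, 1263), Rational(1, 2)) = Mul(Rational(1, 1263), I, Pow(14184154338, Rational(1, 2)))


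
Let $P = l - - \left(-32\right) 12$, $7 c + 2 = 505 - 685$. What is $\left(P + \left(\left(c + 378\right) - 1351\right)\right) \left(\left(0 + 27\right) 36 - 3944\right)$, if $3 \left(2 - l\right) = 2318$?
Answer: $\frac{19202092}{3} \approx 6.4007 \cdot 10^{6}$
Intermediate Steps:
$l = - \frac{2312}{3}$ ($l = 2 - \frac{2318}{3} = - \frac{2312}{3} \approx -770.67$)
$c = -26$ ($c = - \frac{2}{7} + \frac{505 - 685}{7} = - \frac{2}{7} + \frac{1}{7} \left(-180\right) = - \frac{2}{7} - \frac{180}{7} = -26$)
$P = - \frac{3464}{3}$ ($P = - \frac{2312}{3} - - \left(-32\right) 12 = - \frac{2312}{3} - \left(-1\right) \left(-384\right) = - \frac{2312}{3} - 384 = - \frac{3464}{3} \approx -1154.7$)
$\left(P + \left(\left(c + 378\right) - 1351\right)\right) \left(\left(0 + 27\right) 36 - 3944\right) = \left(- \frac{3464}{3} + \left(\left(-26 + 378\right) - 1351\right)\right) \left(\left(0 + 27\right) 36 - 3944\right) = \left(- \frac{3464}{3} + \left(352 - 1351\right)\right) \left(27 \cdot 36 - 3944\right) = \left(- \frac{3464}{3} - 999\right) \left(972 - 3944\right) = \left(- \frac{6461}{3}\right) \left(-2972\right) = \frac{19202092}{3}$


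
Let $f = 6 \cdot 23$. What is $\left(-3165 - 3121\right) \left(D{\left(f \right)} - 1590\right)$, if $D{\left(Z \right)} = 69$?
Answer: $9561006$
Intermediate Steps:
$f = 138$
$\left(-3165 - 3121\right) \left(D{\left(f \right)} - 1590\right) = \left(-3165 - 3121\right) \left(69 - 1590\right) = \left(-6286\right) \left(-1521\right) = 9561006$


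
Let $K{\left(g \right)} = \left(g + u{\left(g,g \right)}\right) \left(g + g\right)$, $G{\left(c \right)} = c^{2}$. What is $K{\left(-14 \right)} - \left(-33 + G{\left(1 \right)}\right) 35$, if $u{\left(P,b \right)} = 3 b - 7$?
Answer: $2884$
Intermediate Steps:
$u{\left(P,b \right)} = -7 + 3 b$
$K{\left(g \right)} = 2 g \left(-7 + 4 g\right)$ ($K{\left(g \right)} = \left(g + \left(-7 + 3 g\right)\right) \left(g + g\right) = \left(-7 + 4 g\right) 2 g = 2 g \left(-7 + 4 g\right)$)
$K{\left(-14 \right)} - \left(-33 + G{\left(1 \right)}\right) 35 = 2 \left(-14\right) \left(-7 + 4 \left(-14\right)\right) - \left(-33 + 1^{2}\right) 35 = 2 \left(-14\right) \left(-7 - 56\right) - \left(-33 + 1\right) 35 = 2 \left(-14\right) \left(-63\right) - \left(-32\right) 35 = 1764 - -1120 = 1764 + 1120 = 2884$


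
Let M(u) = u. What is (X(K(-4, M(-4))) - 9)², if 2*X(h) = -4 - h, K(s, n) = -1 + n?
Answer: 289/4 ≈ 72.250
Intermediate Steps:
X(h) = -2 - h/2 (X(h) = (-4 - h)/2 = -2 - h/2)
(X(K(-4, M(-4))) - 9)² = ((-2 - (-1 - 4)/2) - 9)² = ((-2 - ½*(-5)) - 9)² = ((-2 + 5/2) - 9)² = (½ - 9)² = (-17/2)² = 289/4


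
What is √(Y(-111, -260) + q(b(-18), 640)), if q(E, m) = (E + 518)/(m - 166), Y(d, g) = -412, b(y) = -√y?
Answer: √(-92320980 - 1422*I*√2)/474 ≈ 0.00022078 - 20.271*I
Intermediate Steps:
q(E, m) = (518 + E)/(-166 + m)
√(Y(-111, -260) + q(b(-18), 640)) = √(-412 + (518 - √(-18))/(-166 + 640)) = √(-412 + (518 - 3*I*√2)/474) = √(-412 + (259/237 - I*√2/158)) = √(-97385/237 - I*√2/158)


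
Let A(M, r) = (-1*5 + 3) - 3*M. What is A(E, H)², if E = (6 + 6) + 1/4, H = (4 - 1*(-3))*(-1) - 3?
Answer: 24025/16 ≈ 1501.6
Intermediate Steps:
H = -10 (H = (4 + 3)*(-1) - 3 = 7*(-1) - 3 = -7 - 3 = -10)
E = 49/4 (E = 12 + ¼ = 49/4 ≈ 12.250)
A(M, r) = -2 - 3*M (A(M, r) = (-5 + 3) - 3*M = -2 - 3*M)
A(E, H)² = (-2 - 3*49/4)² = (-2 - 147/4)² = (-155/4)² = 24025/16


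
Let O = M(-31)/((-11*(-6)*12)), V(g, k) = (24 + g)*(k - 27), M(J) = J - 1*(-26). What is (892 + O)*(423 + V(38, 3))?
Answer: -250792945/264 ≈ -9.4997e+5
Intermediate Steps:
M(J) = 26 + J (M(J) = J + 26 = 26 + J)
V(g, k) = (-27 + k)*(24 + g) (V(g, k) = (24 + g)*(-27 + k) = (-27 + k)*(24 + g))
O = -5/792 (O = (26 - 31)/((-11*(-6)*12)) = -5/(66*12) = -5/792 ≈ -0.0063131)
(892 + O)*(423 + V(38, 3)) = (892 - 5/792)*(423 + (-648 - 27*38 + 24*3 + 38*3)) = 706459*(423 + (-648 - 1026 + 72 + 114))/792 = 706459*(423 - 1488)/792 = (706459/792)*(-1065) = -250792945/264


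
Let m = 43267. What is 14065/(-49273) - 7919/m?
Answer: -142677606/304556413 ≈ -0.46848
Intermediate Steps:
14065/(-49273) - 7919/m = 14065/(-49273) - 7919/43267 = 14065*(-1/49273) - 7919*1/43267 = -14065/49273 - 7919/43267 = -142677606/304556413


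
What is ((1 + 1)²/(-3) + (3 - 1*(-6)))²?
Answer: 529/9 ≈ 58.778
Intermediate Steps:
((1 + 1)²/(-3) + (3 - 1*(-6)))² = (2²*(-⅓) + (3 + 6))² = (4*(-⅓) + 9)² = (-4/3 + 9)² = (23/3)² = 529/9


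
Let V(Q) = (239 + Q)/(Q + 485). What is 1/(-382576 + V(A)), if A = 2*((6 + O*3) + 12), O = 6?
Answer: -557/213094521 ≈ -2.6139e-6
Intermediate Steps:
A = 72 (A = 2*((6 + 6*3) + 12) = 2*((6 + 18) + 12) = 2*(24 + 12) = 2*36 = 72)
V(Q) = (239 + Q)/(485 + Q)
1/(-382576 + V(A)) = 1/(-382576 + (239 + 72)/(485 + 72)) = 1/(-382576 + 311/557) = 1/(-213094521/557) = -557/213094521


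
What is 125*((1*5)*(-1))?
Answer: -625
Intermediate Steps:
125*((1*5)*(-1)) = 125*(5*(-1)) = 125*(-5) = -625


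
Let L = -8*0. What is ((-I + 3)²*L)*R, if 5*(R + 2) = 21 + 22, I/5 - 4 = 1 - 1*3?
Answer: 0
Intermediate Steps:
I = 10 (I = 20 + 5*(1 - 1*3) = 20 + 5*(1 - 3) = 20 + 5*(-2) = 20 - 10 = 10)
L = 0
R = 33/5 (R = -2 + (21 + 22)/5 = -2 + (⅕)*43 = -2 + 43/5 = 33/5 ≈ 6.6000)
((-I + 3)²*L)*R = ((-1*10 + 3)²*0)*(33/5) = ((-10 + 3)²*0)*(33/5) = ((-7)²*0)*(33/5) = (49*0)*(33/5) = 0*(33/5) = 0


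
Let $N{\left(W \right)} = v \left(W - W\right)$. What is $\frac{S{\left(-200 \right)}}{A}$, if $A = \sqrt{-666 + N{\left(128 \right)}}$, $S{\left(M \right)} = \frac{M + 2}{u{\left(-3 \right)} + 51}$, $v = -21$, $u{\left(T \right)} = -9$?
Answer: $\frac{11 i \sqrt{74}}{518} \approx 0.18267 i$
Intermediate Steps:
$N{\left(W \right)} = 0$ ($N{\left(W \right)} = - 21 \left(W - W\right) = \left(-21\right) 0 = 0$)
$S{\left(M \right)} = \frac{1}{21} + \frac{M}{42}$ ($S{\left(M \right)} = \frac{M + 2}{-9 + 51} = \frac{2 + M}{42} = \left(2 + M\right) \frac{1}{42} = \frac{1}{21} + \frac{M}{42}$)
$A = 3 i \sqrt{74}$ ($A = \sqrt{-666 + 0} = \sqrt{-666} = 3 i \sqrt{74} \approx 25.807 i$)
$\frac{S{\left(-200 \right)}}{A} = \frac{\frac{1}{21} + \frac{1}{42} \left(-200\right)}{3 i \sqrt{74}} = \left(\frac{1}{21} - \frac{100}{21}\right) \left(- \frac{i \sqrt{74}}{222}\right) = - \frac{33 \left(- \frac{i \sqrt{74}}{222}\right)}{7} = \frac{11 i \sqrt{74}}{518}$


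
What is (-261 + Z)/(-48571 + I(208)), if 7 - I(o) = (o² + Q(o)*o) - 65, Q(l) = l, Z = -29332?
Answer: 29593/135027 ≈ 0.21916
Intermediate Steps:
I(o) = 72 - 2*o² (I(o) = 7 - ((o² + o*o) - 65) = 7 - ((o² + o²) - 65) = 7 - (2*o² - 65) = 7 - (-65 + 2*o²) = 7 + (65 - 2*o²) = 72 - 2*o²)
(-261 + Z)/(-48571 + I(208)) = (-261 - 29332)/(-48571 + (72 - 2*208²)) = -29593/(-48571 + (72 - 2*43264)) = -29593/(-48571 + (72 - 86528)) = -29593/(-48571 - 86456) = -29593/(-135027) = -29593*(-1/135027) = 29593/135027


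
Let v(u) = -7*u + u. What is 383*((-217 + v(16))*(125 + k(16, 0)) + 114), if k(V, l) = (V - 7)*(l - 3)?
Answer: -11704480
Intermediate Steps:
k(V, l) = (-7 + V)*(-3 + l)
v(u) = -6*u
383*((-217 + v(16))*(125 + k(16, 0)) + 114) = 383*((-217 - 6*16)*(125 + (21 - 7*0 - 3*16 + 16*0)) + 114) = 383*((-217 - 96)*(125 + (21 + 0 - 48 + 0)) + 114) = 383*(-313*(125 - 27) + 114) = 383*(-313*98 + 114) = 383*(-30674 + 114) = 383*(-30560) = -11704480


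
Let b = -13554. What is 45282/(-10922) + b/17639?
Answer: -473382993/96326579 ≈ -4.9144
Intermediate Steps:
45282/(-10922) + b/17639 = 45282/(-10922) - 13554/17639 = 45282*(-1/10922) - 13554*1/17639 = -22641/5461 - 13554/17639 = -473382993/96326579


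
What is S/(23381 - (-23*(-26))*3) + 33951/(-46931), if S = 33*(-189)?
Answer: -1025608884/1013099497 ≈ -1.0123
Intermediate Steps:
S = -6237
S/(23381 - (-23*(-26))*3) + 33951/(-46931) = -6237/(23381 - (-23*(-26))*3) + 33951/(-46931) = -6237/(23381 - 598*3) + 33951*(-1/46931) = -6237/(23381 - 1*1794) - 33951/46931 = -6237/(23381 - 1794) - 33951/46931 = -6237/21587 - 33951/46931 = -1025608884/1013099497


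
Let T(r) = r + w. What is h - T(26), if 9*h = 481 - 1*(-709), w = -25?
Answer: 1181/9 ≈ 131.22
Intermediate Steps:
h = 1190/9 (h = (481 - 1*(-709))/9 = (481 + 709)/9 = (⅑)*1190 = 1190/9 ≈ 132.22)
T(r) = -25 + r (T(r) = r - 25 = -25 + r)
h - T(26) = 1190/9 - (-25 + 26) = 1190/9 - 1*1 = 1190/9 - 1 = 1181/9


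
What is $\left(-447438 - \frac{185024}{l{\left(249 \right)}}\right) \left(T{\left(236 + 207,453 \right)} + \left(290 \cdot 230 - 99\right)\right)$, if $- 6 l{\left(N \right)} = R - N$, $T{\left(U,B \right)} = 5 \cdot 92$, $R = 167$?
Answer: $- \frac{1267454911830}{41} \approx -3.0914 \cdot 10^{10}$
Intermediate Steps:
$T{\left(U,B \right)} = 460$
$l{\left(N \right)} = - \frac{167}{6} + \frac{N}{6}$ ($l{\left(N \right)} = - \frac{167 - N}{6} = - \frac{167}{6} + \frac{N}{6}$)
$\left(-447438 - \frac{185024}{l{\left(249 \right)}}\right) \left(T{\left(236 + 207,453 \right)} + \left(290 \cdot 230 - 99\right)\right) = \left(-447438 - \frac{185024}{- \frac{167}{6} + \frac{1}{6} \cdot 249}\right) \left(460 + \left(290 \cdot 230 - 99\right)\right) = \left(-447438 - \frac{185024}{- \frac{167}{6} + \frac{83}{2}}\right) \left(460 + \left(66700 - 99\right)\right) = \left(-447438 - \frac{185024}{\frac{41}{3}}\right) \left(460 + 66601\right) = \left(-447438 - \frac{555072}{41}\right) 67061 = \left(- \frac{18900030}{41}\right) 67061 = - \frac{1267454911830}{41}$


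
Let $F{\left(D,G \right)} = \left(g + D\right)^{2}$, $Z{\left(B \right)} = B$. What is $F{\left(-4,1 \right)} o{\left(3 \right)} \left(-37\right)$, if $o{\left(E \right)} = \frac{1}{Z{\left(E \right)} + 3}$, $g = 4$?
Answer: $0$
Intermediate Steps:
$F{\left(D,G \right)} = \left(4 + D\right)^{2}$
$o{\left(E \right)} = \frac{1}{3 + E}$ ($o{\left(E \right)} = \frac{1}{E + 3} = \frac{1}{3 + E}$)
$F{\left(-4,1 \right)} o{\left(3 \right)} \left(-37\right) = \frac{\left(4 - 4\right)^{2}}{3 + 3} \left(-37\right) = \frac{0^{2}}{6} \left(-37\right) = 0 \cdot \frac{1}{6} \left(-37\right) = 0 \left(-37\right) = 0$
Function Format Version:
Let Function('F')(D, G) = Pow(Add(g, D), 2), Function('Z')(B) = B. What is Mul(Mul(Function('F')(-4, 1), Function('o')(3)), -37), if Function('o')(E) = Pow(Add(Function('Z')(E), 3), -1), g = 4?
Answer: 0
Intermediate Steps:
Function('F')(D, G) = Pow(Add(4, D), 2)
Function('o')(E) = Pow(Add(3, E), -1) (Function('o')(E) = Pow(Add(E, 3), -1) = Pow(Add(3, E), -1))
Mul(Mul(Function('F')(-4, 1), Function('o')(3)), -37) = Mul(Mul(Pow(Add(4, -4), 2), Pow(Add(3, 3), -1)), -37) = Mul(Mul(Pow(0, 2), Pow(6, -1)), -37) = Mul(Mul(0, Rational(1, 6)), -37) = Mul(0, -37) = 0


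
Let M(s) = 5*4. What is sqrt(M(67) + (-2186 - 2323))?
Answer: 67*I ≈ 67.0*I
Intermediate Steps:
M(s) = 20
sqrt(M(67) + (-2186 - 2323)) = sqrt(20 + (-2186 - 2323)) = sqrt(20 - 4509) = sqrt(-4489) = 67*I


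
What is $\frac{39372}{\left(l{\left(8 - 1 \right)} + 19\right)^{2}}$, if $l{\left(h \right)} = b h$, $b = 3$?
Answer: $\frac{9843}{400} \approx 24.607$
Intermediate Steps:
$l{\left(h \right)} = 3 h$
$\frac{39372}{\left(l{\left(8 - 1 \right)} + 19\right)^{2}} = \frac{39372}{\left(3 \left(8 - 1\right) + 19\right)^{2}} = \frac{39372}{\left(3 \cdot 7 + 19\right)^{2}} = \frac{39372}{\left(21 + 19\right)^{2}} = \frac{39372}{40^{2}} = \frac{39372}{1600} = 39372 \cdot \frac{1}{1600} = \frac{9843}{400}$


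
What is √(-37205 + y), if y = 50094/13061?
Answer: I*√6346136292071/13061 ≈ 192.88*I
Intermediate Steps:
y = 50094/13061 (y = 50094*(1/13061) = 50094/13061 ≈ 3.8354)
√(-37205 + y) = √(-37205 + 50094/13061) = √(-485884411/13061) = I*√6346136292071/13061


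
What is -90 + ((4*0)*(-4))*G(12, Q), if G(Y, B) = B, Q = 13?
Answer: -90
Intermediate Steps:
-90 + ((4*0)*(-4))*G(12, Q) = -90 + ((4*0)*(-4))*13 = -90 + (0*(-4))*13 = -90 + 0*13 = -90 + 0 = -90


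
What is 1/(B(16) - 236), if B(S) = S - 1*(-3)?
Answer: -1/217 ≈ -0.0046083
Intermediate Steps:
B(S) = 3 + S (B(S) = S + 3 = 3 + S)
1/(B(16) - 236) = 1/((3 + 16) - 236) = 1/(19 - 236) = 1/(-217) = -1/217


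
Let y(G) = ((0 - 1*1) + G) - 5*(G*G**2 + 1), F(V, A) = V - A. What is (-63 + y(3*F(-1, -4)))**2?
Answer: 13727025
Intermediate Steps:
y(G) = -6 + G - 5*G**3 (y(G) = ((0 - 1) + G) - 5*(G**3 + 1) = (-1 + G) - 5*(1 + G**3) = (-1 + G) + (-5 - 5*G**3) = -6 + G - 5*G**3)
(-63 + y(3*F(-1, -4)))**2 = (-63 + (-6 + 3*(-1 - 1*(-4)) - 5*27*(-1 - 1*(-4))**3))**2 = (-63 + (-6 + 3*(-1 + 4) - 5*27*(-1 + 4)**3))**2 = (-63 + (-6 + 3*3 - 5*(3*3)**3))**2 = (-63 + (-6 + 9 - 5*9**3))**2 = (-63 + (-6 + 9 - 5*729))**2 = (-63 + (-6 + 9 - 3645))**2 = (-63 - 3642)**2 = (-3705)**2 = 13727025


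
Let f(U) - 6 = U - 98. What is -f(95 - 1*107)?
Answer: 104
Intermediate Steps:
f(U) = -92 + U (f(U) = 6 + (U - 98) = 6 + (-98 + U) = -92 + U)
-f(95 - 1*107) = -(-92 + (95 - 1*107)) = -(-92 + (95 - 107)) = -(-92 - 12) = -1*(-104) = 104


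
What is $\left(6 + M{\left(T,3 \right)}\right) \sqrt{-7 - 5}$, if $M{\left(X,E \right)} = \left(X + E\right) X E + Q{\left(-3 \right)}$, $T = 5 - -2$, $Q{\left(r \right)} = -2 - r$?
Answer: $434 i \sqrt{3} \approx 751.71 i$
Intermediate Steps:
$T = 7$ ($T = 5 + 2 = 7$)
$M{\left(X,E \right)} = 1 + E X \left(E + X\right)$ ($M{\left(X,E \right)} = \left(X + E\right) X E - -1 = \left(E + X\right) X E + \left(-2 + 3\right) = X \left(E + X\right) E + 1 = E X \left(E + X\right) + 1 = 1 + E X \left(E + X\right)$)
$\left(6 + M{\left(T,3 \right)}\right) \sqrt{-7 - 5} = \left(6 + \left(1 + 3 \cdot 7^{2} + 7 \cdot 3^{2}\right)\right) \sqrt{-7 - 5} = \left(6 + \left(1 + 3 \cdot 49 + 7 \cdot 9\right)\right) \sqrt{-12} = \left(6 + \left(1 + 147 + 63\right)\right) 2 i \sqrt{3} = \left(6 + 211\right) 2 i \sqrt{3} = 217 \cdot 2 i \sqrt{3} = 434 i \sqrt{3}$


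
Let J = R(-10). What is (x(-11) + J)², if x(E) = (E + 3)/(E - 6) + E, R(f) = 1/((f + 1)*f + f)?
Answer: 204575809/1849600 ≈ 110.61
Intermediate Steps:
R(f) = 1/(f + f*(1 + f)) (R(f) = 1/((1 + f)*f + f) = 1/(f*(1 + f) + f) = 1/(f + f*(1 + f)))
x(E) = E + (3 + E)/(-6 + E) (x(E) = (3 + E)/(-6 + E) + E = E + (3 + E)/(-6 + E))
J = 1/80 (J = 1/((-10)*(2 - 10)) = -⅒/(-8) = -⅒*(-⅛) = 1/80 ≈ 0.012500)
(x(-11) + J)² = ((3 + (-11)² - 5*(-11))/(-6 - 11) + 1/80)² = ((3 + 121 + 55)/(-17) + 1/80)² = (-1/17*179 + 1/80)² = (-179/17 + 1/80)² = (-14303/1360)² = 204575809/1849600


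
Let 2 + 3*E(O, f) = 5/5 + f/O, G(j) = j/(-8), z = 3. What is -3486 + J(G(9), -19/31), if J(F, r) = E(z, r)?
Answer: -972706/279 ≈ -3486.4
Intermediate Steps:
G(j) = -j/8 (G(j) = j*(-1/8) = -j/8)
E(O, f) = -1/3 + f/(3*O) (E(O, f) = -2/3 + (5/5 + f/O)/3 = -2/3 + (5*(1/5) + f/O)/3 = -2/3 + (1 + f/O)/3 = -2/3 + (1/3 + f/(3*O)) = -1/3 + f/(3*O))
J(F, r) = -1/3 + r/9 (J(F, r) = (1/3)*(r - 1*3)/3 = (1/3)*(1/3)*(r - 3) = (1/3)*(1/3)*(-3 + r) = -1/3 + r/9)
-3486 + J(G(9), -19/31) = -3486 + (-1/3 + (-19/31)/9) = -3486 + (-1/3 + (-19*1/31)/9) = -3486 + (-1/3 + (1/9)*(-19/31)) = -3486 + (-1/3 - 19/279) = -3486 - 112/279 = -972706/279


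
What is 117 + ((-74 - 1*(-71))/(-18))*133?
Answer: 835/6 ≈ 139.17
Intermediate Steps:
117 + ((-74 - 1*(-71))/(-18))*133 = 117 + ((-74 + 71)*(-1/18))*133 = 117 - 3*(-1/18)*133 = 117 + (⅙)*133 = 117 + 133/6 = 835/6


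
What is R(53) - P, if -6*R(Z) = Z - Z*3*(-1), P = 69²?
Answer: -14389/3 ≈ -4796.3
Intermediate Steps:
P = 4761
R(Z) = -2*Z/3 (R(Z) = -(Z - Z*3*(-1))/6 = -(Z - 3*Z*(-1))/6 = -(Z - (-3)*Z)/6 = -(Z + 3*Z)/6 = -2*Z/3)
R(53) - P = -⅔*53 - 1*4761 = -106/3 - 4761 = -14389/3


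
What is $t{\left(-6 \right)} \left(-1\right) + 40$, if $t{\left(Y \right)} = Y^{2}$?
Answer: $4$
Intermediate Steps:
$t{\left(-6 \right)} \left(-1\right) + 40 = \left(-6\right)^{2} \left(-1\right) + 40 = 36 \left(-1\right) + 40 = -36 + 40 = 4$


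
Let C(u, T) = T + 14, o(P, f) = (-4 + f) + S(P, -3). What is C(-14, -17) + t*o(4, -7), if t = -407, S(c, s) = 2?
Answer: 3660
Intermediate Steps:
o(P, f) = -2 + f (o(P, f) = (-4 + f) + 2 = -2 + f)
C(u, T) = 14 + T
C(-14, -17) + t*o(4, -7) = (14 - 17) - 407*(-2 - 7) = -3 - 407*(-9) = -3 + 3663 = 3660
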